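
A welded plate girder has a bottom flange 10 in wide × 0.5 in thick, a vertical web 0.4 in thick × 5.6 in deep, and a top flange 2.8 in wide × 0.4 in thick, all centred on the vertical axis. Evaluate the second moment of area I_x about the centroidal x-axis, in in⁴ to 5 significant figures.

I_x ≈ 45.655 in⁴

Split into non-overlapping primitives; take the origin at the lower-left of the bounding box.
Bottom plate: 10 × 0.5, A = 5 in², y = 0.25 in, Ī = 0.1041667 in⁴.
Web plate: 0.4 × 5.6, A = 2.24 in², y = 3.3 in, Ī = 5.853867 in⁴.
Top plate: 2.8 × 0.4, A = 1.12 in², y = 6.3 in, Ī = 0.01493333 in⁴.
Centroid: ȳ = ΣA·y / ΣA = 1.877751 in.
Transfer each piece to the centroidal x-axis using Ī + A·d² with d = y − 1.877751:
  bottom plate: d = -1.627751 in → contributes +13.35204 in⁴
  web plate: d = 1.422249 in → contributes +10.38492 in⁴
  top plate: d = 4.422249 in → contributes +21.91797 in⁴
Total I = 45.65493 in⁴.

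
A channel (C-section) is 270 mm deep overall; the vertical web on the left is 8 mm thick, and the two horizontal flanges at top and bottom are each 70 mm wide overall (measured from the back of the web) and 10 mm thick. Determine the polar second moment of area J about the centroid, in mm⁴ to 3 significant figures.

J ≈ 3.55 × 10⁷ mm⁴

Break the section into simple shapes (no overlaps), measuring from the bottom-left corner of the bounding box.
Web: 8 × 270, A = 2 160 mm², y = 135 mm, Ī = 13 122 000 mm⁴.
Top flange (beyond web): 62 × 10, A = 620 mm², y = 265 mm, Ī = 5166.7 mm⁴.
Bottom flange (beyond web): 62 × 10, A = 620 mm², y = 5 mm, Ī = 5166.7 mm⁴.
By symmetry the centroid is at mid-height, ȳ = 135 mm.
Transfer each piece to the centroidal x-axis using Ī + A·d² with d = y − 135:
  web: d = 0 mm → contributes +13 122 000 mm⁴
  top flange (beyond web): d = 130 mm → contributes +10 483 167 mm⁴
  bottom flange (beyond web): d = -130 mm → contributes +10 483 167 mm⁴
Total I = 34 088 333 mm⁴.
For the y-axis: x̄ = 16.765 mm.
Repeating about the centroidal y-axis gives I_y = 1 373 745 mm⁴.
Polar second moment: J = I_x + I_y = 35 462 078 mm⁴.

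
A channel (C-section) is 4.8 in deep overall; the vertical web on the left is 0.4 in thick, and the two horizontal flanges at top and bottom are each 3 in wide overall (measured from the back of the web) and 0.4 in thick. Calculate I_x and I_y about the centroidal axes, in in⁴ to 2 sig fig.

Decompose the section into non-overlapping parts with the origin at the bottom-left of its bounding rectangle.
Web: 0.4 × 4.8, A = 1.92 in², y = 2.4 in, Ī = 3.686 in⁴.
Top flange (beyond web): 2.6 × 0.4, A = 1.04 in², y = 4.6 in, Ī = 0.01387 in⁴.
Bottom flange (beyond web): 2.6 × 0.4, A = 1.04 in², y = 0.2 in, Ī = 0.01387 in⁴.
By symmetry the centroid is at mid-height, ȳ = 2.4 in.
Transfer each piece to the centroidal x-axis using Ī + A·d² with d = y − 2.4:
  web: d = 0 in → contributes +3.686 in⁴
  top flange (beyond web): d = 2.2 in → contributes +5.047 in⁴
  bottom flange (beyond web): d = -2.2 in → contributes +5.047 in⁴
Total I = 13.78 in⁴.
For the y-axis: x̄ = 0.98 in.
Repeating about the centroidal y-axis gives I_y = 3.444 in⁴.

I_x ≈ 14 in⁴, I_y ≈ 3.4 in⁴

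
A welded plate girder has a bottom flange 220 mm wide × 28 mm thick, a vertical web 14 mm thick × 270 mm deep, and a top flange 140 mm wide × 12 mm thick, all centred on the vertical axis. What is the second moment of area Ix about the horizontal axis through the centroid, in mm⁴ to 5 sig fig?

Treat the section as a set of non-overlapping primitives; coordinates are from the bounding-box lower-left.
Bottom plate: 220 × 28, A = 6 160 mm², y = 14 mm, Ī = 402453.3 mm⁴.
Web plate: 14 × 270, A = 3 780 mm², y = 163 mm, Ī = 22 963 500 mm⁴.
Top plate: 140 × 12, A = 1 680 mm², y = 304 mm, Ī = 20 160 mm⁴.
Centroid: ȳ = ΣA·y / ΣA = 104.3976 mm.
Transfer each piece to the horizontal axis through the centroid using Ī + A·d² with d = y − 104.3976:
  bottom plate: d = -90.39759 mm → contributes +50 740 275 mm⁴
  web plate: d = 58.60241 mm → contributes +35 944 936 mm⁴
  top plate: d = 199.6024 mm → contributes +66 953 245 mm⁴
Total I = 153 638 456 mm⁴.

Ix ≈ 1.5364 × 10⁸ mm⁴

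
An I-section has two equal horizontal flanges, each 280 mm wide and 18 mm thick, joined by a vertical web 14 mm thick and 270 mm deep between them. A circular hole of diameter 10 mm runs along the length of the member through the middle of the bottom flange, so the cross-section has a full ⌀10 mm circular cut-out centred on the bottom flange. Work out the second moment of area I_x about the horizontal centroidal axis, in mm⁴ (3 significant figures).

Treat the section as a set of non-overlapping primitives; coordinates are from the bounding-box lower-left.
Bottom flange: 280 × 18, A = 5 040 mm², y = 9 mm, Ī = 136 080 mm⁴.
Web: 14 × 270, A = 3 780 mm², y = 153 mm, Ī = 22 963 500 mm⁴.
Top flange: 280 × 18, A = 5 040 mm², y = 297 mm, Ī = 136 080 mm⁴.
Hole (subtracted): ⌀10, A = 78.54 mm², y = 9 mm, Ī = 490.87 mm⁴.
Centroid: ȳ = ΣA·y / ΣA = 153.82 mm.
Transfer each piece to the horizontal centroidal axis using Ī + A·d² with d = y − 153.82:
  bottom flange: d = -144.82 mm → contributes +105 840 102 mm⁴
  web: d = -0.82065 mm → contributes +22 966 046 mm⁴
  top flange: d = 143.18 mm → contributes +103 457 727 mm⁴
  hole: d = -144.82 mm → contributes −1 647 708 mm⁴
Total I = 230 616 166 mm⁴.

I_x ≈ 2.31 × 10⁸ mm⁴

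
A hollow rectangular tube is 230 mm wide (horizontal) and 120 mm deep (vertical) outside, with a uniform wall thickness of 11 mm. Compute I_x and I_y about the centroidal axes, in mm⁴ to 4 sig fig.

I_x ≈ 1.681 × 10⁷ mm⁴, I_y ≈ 4.818 × 10⁷ mm⁴

Break the section into simple shapes (no overlaps), measuring from the bottom-left corner of the bounding box.
Outer rectangle: 230 × 120, A = 27 600 mm², y = 60 mm, Ī = 33 120 000 mm⁴.
Inner void (subtracted): 208 × 98, A = 20 384 mm², y = 60 mm, Ī = 16 313 995 mm⁴.
By symmetry the centroid is at mid-height, ȳ = 60 mm.
All pieces are centred on the centroidal x-axis, so I = ΣĪ (holes subtracted) = 16 806 005 mm⁴.
Repeating about the centroidal y-axis gives I_y = 48 178 885 mm⁴.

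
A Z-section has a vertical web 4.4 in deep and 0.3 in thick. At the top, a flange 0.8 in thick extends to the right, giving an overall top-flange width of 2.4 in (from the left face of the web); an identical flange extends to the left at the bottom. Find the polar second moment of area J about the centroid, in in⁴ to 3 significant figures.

Break the section into simple shapes (no overlaps), measuring from the bottom-left corner of the bounding box.
Web: 0.3 × 4.4, A = 1.32 in², y = 2.2 in, Ī = 2.1296 in⁴.
Top flange (beyond web): 2.1 × 0.8, A = 1.68 in², y = 4 in, Ī = 0.0896 in⁴.
Bottom flange (beyond web): 2.1 × 0.8, A = 1.68 in², y = 0.4 in, Ī = 0.0896 in⁴.
Centroid: ȳ = ΣA·y / ΣA = 2.2 in.
Transfer each piece to the centroidal x-axis using Ī + A·d² with d = y − 2.2:
  web: d = 0 in → contributes +2.1296 in⁴
  top flange (beyond web): d = 1.8 in → contributes +5.5328 in⁴
  bottom flange (beyond web): d = -1.8 in → contributes +5.5328 in⁴
Total I = 13.195 in⁴.
For the y-axis: x̄ = 2.25 in.
Repeating about the centroidal y-axis gives I_y = 6.0831 in⁴.
Polar second moment: J = I_x + I_y = 19.278 in⁴.

J ≈ 19.3 in⁴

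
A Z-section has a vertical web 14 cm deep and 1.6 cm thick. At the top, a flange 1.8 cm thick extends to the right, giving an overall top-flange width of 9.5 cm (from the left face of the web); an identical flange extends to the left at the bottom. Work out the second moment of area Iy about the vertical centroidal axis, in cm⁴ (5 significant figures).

Iy ≈ 794.37 cm⁴

Decompose the section into non-overlapping parts with the origin at the bottom-left of its bounding rectangle.
Web: 1.6 × 14, A = 22.4 cm², x = 8.7 cm, Ī = 4.778667 cm⁴.
Top flange (beyond web): 7.9 × 1.8, A = 14.22 cm², x = 13.45 cm, Ī = 73.95585 cm⁴.
Bottom flange (beyond web): 7.9 × 1.8, A = 14.22 cm², x = 3.95 cm, Ī = 73.95585 cm⁴.
Centroid: x̄ = ΣA·x / ΣA = 8.7 cm.
Transfer each piece to the vertical centroidal axis using Ī + A·d² with d = x − 8.7:
  web: d = 0 cm → contributes +4.778667 cm⁴
  top flange (beyond web): d = 4.75 cm → contributes +394.7946 cm⁴
  bottom flange (beyond web): d = -4.75 cm → contributes +394.7946 cm⁴
Total I = 794.3679 cm⁴.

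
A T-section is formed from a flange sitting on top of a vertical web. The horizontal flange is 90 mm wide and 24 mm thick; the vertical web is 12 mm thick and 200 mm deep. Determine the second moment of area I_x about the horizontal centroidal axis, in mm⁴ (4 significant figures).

I_x ≈ 2.236 × 10⁷ mm⁴

Split into non-overlapping primitives; take the origin at the lower-left of the bounding box.
Flange: 90 × 24, A = 2 160 mm², y = 212 mm, Ī = 103 680 mm⁴.
Web: 12 × 200, A = 2 400 mm², y = 100 mm, Ī = 8 000 000 mm⁴.
Centroid: ȳ = ΣA·y / ΣA = 153.053 mm.
Transfer each piece to the horizontal centroidal axis using Ī + A·d² with d = y − 153.053:
  flange: d = 58.9474 mm → contributes +7 609 231 mm⁴
  web: d = -53.0526 mm → contributes +14 754 996 mm⁴
Total I = 22 364 227 mm⁴.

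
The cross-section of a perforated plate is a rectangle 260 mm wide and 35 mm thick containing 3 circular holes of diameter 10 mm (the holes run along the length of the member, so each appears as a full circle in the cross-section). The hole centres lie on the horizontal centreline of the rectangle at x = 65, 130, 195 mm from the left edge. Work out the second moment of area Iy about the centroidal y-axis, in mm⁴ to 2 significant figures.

Break the section into simple shapes (no overlaps), measuring from the bottom-left corner of the bounding box.
Plate: 260 × 35, A = 9 100 mm², x = 130 mm, Ī = 51 263 333 mm⁴.
Hole 1 (subtracted): ⌀10, A = 78.54 mm², x = 65 mm, Ī = 490.9 mm⁴.
Hole 2 (subtracted): ⌀10, A = 78.54 mm², x = 130 mm, Ī = 490.9 mm⁴.
Hole 3 (subtracted): ⌀10, A = 78.54 mm², x = 195 mm, Ī = 490.9 mm⁴.
By symmetry the centroid is at mid-width, x̄ = 130 mm.
Transfer each piece to the centroidal y-axis using Ī + A·d² with d = x − 130:
  plate: d = 0 mm → contributes +51 263 333 mm⁴
  hole 1: d = -65 mm → contributes −332 322 mm⁴
  hole 2: d = 0 mm → contributes −490.9 mm⁴
  hole 3: d = 65 mm → contributes −332 322 mm⁴
Total I = 50 598 199 mm⁴.

Iy ≈ 5.1 × 10⁷ mm⁴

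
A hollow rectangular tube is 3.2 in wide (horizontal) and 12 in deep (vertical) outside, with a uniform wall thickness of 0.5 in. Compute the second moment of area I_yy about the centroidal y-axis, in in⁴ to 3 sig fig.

I_yy ≈ 23.0 in⁴

Split into non-overlapping primitives; take the origin at the lower-left of the bounding box.
Outer rectangle: 3.2 × 12, A = 38.4 in², x = 1.6 in, Ī = 32.768 in⁴.
Inner void (subtracted): 2.2 × 11, A = 24.2 in², x = 1.6 in, Ī = 9.7607 in⁴.
By symmetry the centroid is at mid-width, x̄ = 1.6 in.
All pieces are centred on the centroidal y-axis, so I = ΣĪ (holes subtracted) = 23.007 in⁴.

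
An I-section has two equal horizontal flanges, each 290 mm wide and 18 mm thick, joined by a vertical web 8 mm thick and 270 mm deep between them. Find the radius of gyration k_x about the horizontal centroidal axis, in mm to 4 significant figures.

Decompose the section into non-overlapping parts with the origin at the bottom-left of its bounding rectangle.
Bottom flange: 290 × 18, A = 5 220 mm², y = 9 mm, Ī = 140 940 mm⁴.
Web: 8 × 270, A = 2 160 mm², y = 153 mm, Ī = 13 122 000 mm⁴.
Top flange: 290 × 18, A = 5 220 mm², y = 297 mm, Ī = 140 940 mm⁴.
By symmetry the centroid is at mid-height, ȳ = 153 mm.
Transfer each piece to the horizontal centroidal axis using Ī + A·d² with d = y − 153:
  bottom flange: d = -144 mm → contributes +108 382 860 mm⁴
  web: d = 0 mm → contributes +13 122 000 mm⁴
  top flange: d = 144 mm → contributes +108 382 860 mm⁴
Total I = 229 887 720 mm⁴.
Radius of gyration: k = √(I/A) = √(229 887 720 / 12 600) = 135.074 mm.

k_x ≈ 135.1 mm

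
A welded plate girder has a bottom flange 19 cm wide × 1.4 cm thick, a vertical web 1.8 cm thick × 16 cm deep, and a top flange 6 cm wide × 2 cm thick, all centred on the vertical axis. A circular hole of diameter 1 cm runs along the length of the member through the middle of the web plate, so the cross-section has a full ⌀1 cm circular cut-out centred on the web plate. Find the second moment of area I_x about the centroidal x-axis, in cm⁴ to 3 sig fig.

I_x ≈ 3380 cm⁴

Break the section into simple shapes (no overlaps), measuring from the bottom-left corner of the bounding box.
Bottom plate: 19 × 1.4, A = 26.6 cm², y = 0.7 cm, Ī = 4.3447 cm⁴.
Web plate: 1.8 × 16, A = 28.8 cm², y = 9.4 cm, Ī = 614.4 cm⁴.
Top plate: 6 × 2, A = 12 cm², y = 18.4 cm, Ī = 4 cm⁴.
Hole (subtracted): ⌀1, A = 0.7854 cm², y = 9.4 cm, Ī = 0.049087 cm⁴.
Centroid: ȳ = ΣA·y / ΣA = 7.5473 cm.
Transfer each piece to the centroidal x-axis using Ī + A·d² with d = y − 7.5473:
  bottom plate: d = -6.8473 cm → contributes +1251.5 cm⁴
  web plate: d = 1.8527 cm → contributes +713.26 cm⁴
  top plate: d = 10.853 cm → contributes +1417.4 cm⁴
  hole: d = 1.8527 cm → contributes −2.7451 cm⁴
Total I = 3379.4 cm⁴.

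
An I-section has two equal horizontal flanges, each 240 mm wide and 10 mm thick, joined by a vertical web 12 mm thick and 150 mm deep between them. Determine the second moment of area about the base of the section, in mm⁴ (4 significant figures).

I_base ≈ 8.182 × 10⁷ mm⁴

Break the section into simple shapes (no overlaps), measuring from the bottom-left corner of the bounding box.
Bottom flange: 240 × 10, A = 2 400 mm², y = 5 mm, Ī = 20 000 mm⁴.
Web: 12 × 150, A = 1 800 mm², y = 85 mm, Ī = 3 375 000 mm⁴.
Top flange: 240 × 10, A = 2 400 mm², y = 165 mm, Ī = 20 000 mm⁴.
Transfer each piece to a horizontal axis along the bottom face using Ī + A·d² with d = y − 0:
  bottom flange: d = 5 mm → contributes +80 000 mm⁴
  web: d = 85 mm → contributes +16 380 000 mm⁴
  top flange: d = 165 mm → contributes +65 360 000 mm⁴
Total I = 81 820 000 mm⁴.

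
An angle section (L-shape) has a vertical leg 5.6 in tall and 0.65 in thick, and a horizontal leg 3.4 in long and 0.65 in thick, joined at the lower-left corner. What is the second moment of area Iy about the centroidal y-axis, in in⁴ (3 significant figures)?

Iy ≈ 4.72 in⁴

Decompose the section into non-overlapping parts with the origin at the bottom-left of its bounding rectangle.
Vertical leg: 0.65 × 5.6, A = 3.64 in², x = 0.325 in, Ī = 0.12816 in⁴.
Horizontal leg (remainder): 2.75 × 0.65, A = 1.7875 in², x = 2.025 in, Ī = 1.1265 in⁴.
Centroid: x̄ = ΣA·x / ΣA = 0.88488 in.
Transfer each piece to the centroidal y-axis using Ī + A·d² with d = x − 0.88488:
  vertical leg: d = -0.55988 in → contributes +1.2692 in⁴
  horizontal leg (remainder): d = 1.1401 in → contributes +3.45 in⁴
Total I = 4.7192 in⁴.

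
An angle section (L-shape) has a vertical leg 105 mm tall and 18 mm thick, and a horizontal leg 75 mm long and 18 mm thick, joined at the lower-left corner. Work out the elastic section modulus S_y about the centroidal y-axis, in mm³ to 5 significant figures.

Treat the section as a set of non-overlapping primitives; coordinates are from the bounding-box lower-left.
Vertical leg: 18 × 105, A = 1 890 mm², x = 9 mm, Ī = 51 030 mm⁴.
Horizontal leg (remainder): 57 × 18, A = 1 026 mm², x = 46.5 mm, Ī = 277789.5 mm⁴.
Centroid: x̄ = ΣA·x / ΣA = 22.19444 mm.
Transfer each piece to the centroidal y-axis using Ī + A·d² with d = x − 22.19444:
  vertical leg: d = -13.19444 mm → contributes +380066.5 mm⁴
  horizontal leg (remainder): d = 24.30556 mm → contributes +883909.3 mm⁴
Total I = 1 263 976 mm⁴.
Extreme fibre distance c = 52.80556 mm; S = I/c = 23936.42 mm³.

S_y ≈ 2.3936 × 10⁴ mm³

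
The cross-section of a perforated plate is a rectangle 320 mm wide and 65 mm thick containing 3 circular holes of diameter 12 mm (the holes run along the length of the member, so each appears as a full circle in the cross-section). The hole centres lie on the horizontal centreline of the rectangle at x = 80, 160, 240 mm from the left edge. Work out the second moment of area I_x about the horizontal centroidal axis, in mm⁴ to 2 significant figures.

I_x ≈ 7.3 × 10⁶ mm⁴

Decompose the section into non-overlapping parts with the origin at the bottom-left of its bounding rectangle.
Plate: 320 × 65, A = 20 800 mm², y = 32.5 mm, Ī = 7 323 333 mm⁴.
Hole 1 (subtracted): ⌀12, A = 113.1 mm², y = 32.5 mm, Ī = 1 018 mm⁴.
Hole 2 (subtracted): ⌀12, A = 113.1 mm², y = 32.5 mm, Ī = 1 018 mm⁴.
Hole 3 (subtracted): ⌀12, A = 113.1 mm², y = 32.5 mm, Ī = 1 018 mm⁴.
By symmetry the centroid is at mid-height, ȳ = 32.5 mm.
All pieces are centred on the horizontal centroidal axis, so I = ΣĪ (holes subtracted) = 7 320 280 mm⁴.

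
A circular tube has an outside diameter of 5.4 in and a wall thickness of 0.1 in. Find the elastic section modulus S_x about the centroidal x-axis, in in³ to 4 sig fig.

S_x ≈ 2.166 in³

Break the section into simple shapes (no overlaps), measuring from the bottom-left corner of the bounding box.
Outer circle: ⌀5.4, A = 22.9022 in², y = 2.7 in, Ī = 41.7393 in⁴.
Bore (subtracted): ⌀5.2, A = 21.2372 in², y = 2.7 in, Ī = 35.8908 in⁴.
By symmetry the centroid is at mid-height, ȳ = 2.7 in.
All pieces are centred on the centroidal x-axis, so I = ΣĪ (holes subtracted) = 5.84847 in⁴.
Extreme fibre distance c = 2.7 in; S = I/c = 2.1661 in³.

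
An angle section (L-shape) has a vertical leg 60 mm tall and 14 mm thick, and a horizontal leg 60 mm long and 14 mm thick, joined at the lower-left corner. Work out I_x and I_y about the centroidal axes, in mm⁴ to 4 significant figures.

Treat the section as a set of non-overlapping primitives; coordinates are from the bounding-box lower-left.
Vertical leg: 14 × 60, A = 840 mm², y = 30 mm, Ī = 252 000 mm⁴.
Horizontal leg (remainder): 46 × 14, A = 644 mm², y = 7 mm, Ī = 10518.7 mm⁴.
Centroid: ȳ = ΣA·y / ΣA = 20.0189 mm.
Transfer each piece to the centroidal x-axis using Ī + A·d² with d = y − 20.0189:
  vertical leg: d = 9.98113 mm → contributes +335 683 mm⁴
  horizontal leg (remainder): d = -13.0189 mm → contributes +119 671 mm⁴
Total I = 455 354 mm⁴.
For the y-axis: x̄ = 20.0189 mm.
Repeating about the centroidal y-axis gives I_y = 455 354 mm⁴.

I_x ≈ 4.554 × 10⁵ mm⁴, I_y ≈ 4.554 × 10⁵ mm⁴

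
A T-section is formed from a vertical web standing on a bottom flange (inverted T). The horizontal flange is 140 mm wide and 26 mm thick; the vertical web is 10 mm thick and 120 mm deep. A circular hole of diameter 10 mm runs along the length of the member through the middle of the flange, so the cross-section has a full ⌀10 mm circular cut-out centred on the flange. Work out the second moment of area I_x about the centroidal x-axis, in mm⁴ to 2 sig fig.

Decompose the section into non-overlapping parts with the origin at the bottom-left of its bounding rectangle.
Flange: 140 × 26, A = 3 640 mm², y = 13 mm, Ī = 205 053 mm⁴.
Web: 10 × 120, A = 1 200 mm², y = 86 mm, Ī = 1 440 000 mm⁴.
Hole (subtracted): ⌀10, A = 78.54 mm², y = 13 mm, Ī = 490.9 mm⁴.
Centroid: ȳ = ΣA·y / ΣA = 31.4 mm.
Transfer each piece to the centroidal x-axis using Ī + A·d² with d = y − 31.4:
  flange: d = -18.4 mm → contributes +1 437 106 mm⁴
  web: d = 54.6 mm → contributes +5 017 691 mm⁴
  hole: d = -18.4 mm → contributes −27 075 mm⁴
Total I = 6 427 722 mm⁴.

I_x ≈ 6.4 × 10⁶ mm⁴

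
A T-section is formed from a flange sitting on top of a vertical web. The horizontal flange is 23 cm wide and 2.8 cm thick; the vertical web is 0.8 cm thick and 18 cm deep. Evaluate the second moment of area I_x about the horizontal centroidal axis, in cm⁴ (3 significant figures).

Treat the section as a set of non-overlapping primitives; coordinates are from the bounding-box lower-left.
Flange: 23 × 2.8, A = 64.4 cm², y = 19.4 cm, Ī = 42.075 cm⁴.
Web: 0.8 × 18, A = 14.4 cm², y = 9 cm, Ī = 388.8 cm⁴.
Centroid: ȳ = ΣA·y / ΣA = 17.499 cm.
Transfer each piece to the horizontal centroidal axis using Ī + A·d² with d = y − 17.499:
  flange: d = 1.9005 cm → contributes +274.68 cm⁴
  web: d = -8.4995 cm → contributes +1429.1 cm⁴
Total I = 1703.8 cm⁴.

I_x ≈ 1700 cm⁴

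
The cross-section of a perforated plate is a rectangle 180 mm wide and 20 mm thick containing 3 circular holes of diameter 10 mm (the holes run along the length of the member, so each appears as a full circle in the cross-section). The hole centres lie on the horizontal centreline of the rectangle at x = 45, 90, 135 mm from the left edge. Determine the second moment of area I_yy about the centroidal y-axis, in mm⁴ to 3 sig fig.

I_yy ≈ 9.40 × 10⁶ mm⁴

Treat the section as a set of non-overlapping primitives; coordinates are from the bounding-box lower-left.
Plate: 180 × 20, A = 3 600 mm², x = 90 mm, Ī = 9 720 000 mm⁴.
Hole 1 (subtracted): ⌀10, A = 78.54 mm², x = 45 mm, Ī = 490.87 mm⁴.
Hole 2 (subtracted): ⌀10, A = 78.54 mm², x = 90 mm, Ī = 490.87 mm⁴.
Hole 3 (subtracted): ⌀10, A = 78.54 mm², x = 135 mm, Ī = 490.87 mm⁴.
By symmetry the centroid is at mid-width, x̄ = 90 mm.
Transfer each piece to the centroidal y-axis using Ī + A·d² with d = x − 90:
  plate: d = 0 mm → contributes +9 720 000 mm⁴
  hole 1: d = -45 mm → contributes −159 534 mm⁴
  hole 2: d = 0 mm → contributes −490.87 mm⁴
  hole 3: d = 45 mm → contributes −159 534 mm⁴
Total I = 9 400 441 mm⁴.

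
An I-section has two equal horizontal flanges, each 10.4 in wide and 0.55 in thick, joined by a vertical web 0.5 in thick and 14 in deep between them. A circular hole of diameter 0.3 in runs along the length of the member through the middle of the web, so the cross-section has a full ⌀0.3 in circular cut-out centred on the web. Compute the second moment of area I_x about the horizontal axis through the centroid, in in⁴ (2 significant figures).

I_x ≈ 720 in⁴

Split into non-overlapping primitives; take the origin at the lower-left of the bounding box.
Bottom flange: 10.4 × 0.55, A = 5.72 in², y = 0.275 in, Ī = 0.1442 in⁴.
Web: 0.5 × 14, A = 7 in², y = 7.55 in, Ī = 114.3 in⁴.
Top flange: 10.4 × 0.55, A = 5.72 in², y = 14.83 in, Ī = 0.1442 in⁴.
Hole (subtracted): ⌀0.3, A = 0.07069 in², y = 7.55 in, Ī = 0.0003976 in⁴.
By symmetry the centroid is at mid-height, ȳ = 7.55 in.
Transfer each piece to the horizontal axis through the centroid using Ī + A·d² with d = y − 7.55:
  bottom flange: d = -7.275 in → contributes +302.9 in⁴
  web: d = 0 in → contributes +114.3 in⁴
  top flange: d = 7.275 in → contributes +302.9 in⁴
  hole: d = 0 in → contributes −0.0003976 in⁴
Total I = 720.1 in⁴.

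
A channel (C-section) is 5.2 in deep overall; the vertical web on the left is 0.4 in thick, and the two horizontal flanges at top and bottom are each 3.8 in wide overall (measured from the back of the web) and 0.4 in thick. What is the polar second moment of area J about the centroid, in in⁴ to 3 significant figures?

J ≈ 27.3 in⁴

Treat the section as a set of non-overlapping primitives; coordinates are from the bounding-box lower-left.
Web: 0.4 × 5.2, A = 2.08 in², y = 2.6 in, Ī = 4.6869 in⁴.
Top flange (beyond web): 3.4 × 0.4, A = 1.36 in², y = 5 in, Ī = 0.018133 in⁴.
Bottom flange (beyond web): 3.4 × 0.4, A = 1.36 in², y = 0.2 in, Ī = 0.018133 in⁴.
By symmetry the centroid is at mid-height, ȳ = 2.6 in.
Transfer each piece to the centroidal x-axis using Ī + A·d² with d = y − 2.6:
  web: d = 0 in → contributes +4.6869 in⁴
  top flange (beyond web): d = 2.4 in → contributes +7.8517 in⁴
  bottom flange (beyond web): d = -2.4 in → contributes +7.8517 in⁴
Total I = 20.39 in⁴.
For the y-axis: x̄ = 1.2767 in.
Repeating about the centroidal y-axis gives I_y = 6.903 in⁴.
Polar second moment: J = I_x + I_y = 27.293 in⁴.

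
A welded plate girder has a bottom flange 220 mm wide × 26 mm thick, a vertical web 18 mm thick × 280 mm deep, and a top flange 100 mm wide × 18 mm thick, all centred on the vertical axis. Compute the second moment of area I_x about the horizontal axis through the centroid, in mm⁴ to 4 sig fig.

I_x ≈ 1.778 × 10⁸ mm⁴

Decompose the section into non-overlapping parts with the origin at the bottom-left of its bounding rectangle.
Bottom plate: 220 × 26, A = 5 720 mm², y = 13 mm, Ī = 322 227 mm⁴.
Web plate: 18 × 280, A = 5 040 mm², y = 166 mm, Ī = 32 928 000 mm⁴.
Top plate: 100 × 18, A = 1 800 mm², y = 315 mm, Ī = 48 600 mm⁴.
Centroid: ȳ = ΣA·y / ΣA = 117.675 mm.
Transfer each piece to the horizontal axis through the centroid using Ī + A·d² with d = y − 117.675:
  bottom plate: d = -104.675 mm → contributes +62 995 632 mm⁴
  web plate: d = 48.3248 mm → contributes +44 697 863 mm⁴
  top plate: d = 197.325 mm → contributes +70 135 367 mm⁴
Total I = 177 828 861 mm⁴.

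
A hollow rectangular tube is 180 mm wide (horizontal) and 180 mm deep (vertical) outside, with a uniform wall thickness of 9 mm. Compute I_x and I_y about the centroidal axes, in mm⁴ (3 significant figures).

Decompose the section into non-overlapping parts with the origin at the bottom-left of its bounding rectangle.
Outer rectangle: 180 × 180, A = 32 400 mm², y = 90 mm, Ī = 87 480 000 mm⁴.
Inner void (subtracted): 162 × 162, A = 26 244 mm², y = 90 mm, Ī = 57 395 628 mm⁴.
By symmetry the centroid is at mid-height, ȳ = 90 mm.
All pieces are centred on the centroidal x-axis, so I = ΣĪ (holes subtracted) = 30 084 372 mm⁴.
Repeating about the centroidal y-axis gives I_y = 30 084 372 mm⁴.

I_x ≈ 3.01 × 10⁷ mm⁴, I_y ≈ 3.01 × 10⁷ mm⁴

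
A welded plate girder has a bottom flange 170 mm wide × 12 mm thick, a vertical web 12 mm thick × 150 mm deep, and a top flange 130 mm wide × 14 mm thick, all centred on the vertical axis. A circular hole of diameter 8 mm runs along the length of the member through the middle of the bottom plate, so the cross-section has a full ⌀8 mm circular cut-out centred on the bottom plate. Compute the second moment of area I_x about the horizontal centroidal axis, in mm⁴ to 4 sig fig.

I_x ≈ 2.870 × 10⁷ mm⁴

Decompose the section into non-overlapping parts with the origin at the bottom-left of its bounding rectangle.
Bottom plate: 170 × 12, A = 2 040 mm², y = 6 mm, Ī = 24 480 mm⁴.
Web plate: 12 × 150, A = 1 800 mm², y = 87 mm, Ī = 3 375 000 mm⁴.
Top plate: 130 × 14, A = 1 820 mm², y = 169 mm, Ī = 29726.7 mm⁴.
Hole (subtracted): ⌀8, A = 50.2655 mm², y = 6 mm, Ī = 201.062 mm⁴.
Centroid: ȳ = ΣA·y / ΣA = 84.8736 mm.
Transfer each piece to the horizontal centroidal axis using Ī + A·d² with d = y − 84.8736:
  bottom plate: d = -78.8736 mm → contributes +12 715 414 mm⁴
  web plate: d = 2.12639 mm → contributes +3 383 139 mm⁴
  top plate: d = 84.1264 mm → contributes +12 910 321 mm⁴
  hole: d = -78.8736 mm → contributes −312 905 mm⁴
Total I = 28 695 969 mm⁴.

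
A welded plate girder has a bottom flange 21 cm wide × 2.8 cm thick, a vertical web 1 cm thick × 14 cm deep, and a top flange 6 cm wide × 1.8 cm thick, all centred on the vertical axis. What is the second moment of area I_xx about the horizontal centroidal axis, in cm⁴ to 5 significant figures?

I_xx ≈ 3095.9 cm⁴

Decompose the section into non-overlapping parts with the origin at the bottom-left of its bounding rectangle.
Bottom plate: 21 × 2.8, A = 58.8 cm², y = 1.4 cm, Ī = 38.416 cm⁴.
Web plate: 1 × 14, A = 14 cm², y = 9.8 cm, Ī = 228.6667 cm⁴.
Top plate: 6 × 1.8, A = 10.8 cm², y = 17.7 cm, Ī = 2.916 cm⁴.
Centroid: ȳ = ΣA·y / ΣA = 4.91244 cm.
Transfer each piece to the horizontal centroidal axis using Ī + A·d² with d = y − 4.91244:
  bottom plate: d = -3.51244 cm → contributes +763.8455 cm⁴
  web plate: d = 4.88756 cm → contributes +563.102 cm⁴
  top plate: d = 12.78756 cm → contributes +1768.95 cm⁴
Total I = 3095.898 cm⁴.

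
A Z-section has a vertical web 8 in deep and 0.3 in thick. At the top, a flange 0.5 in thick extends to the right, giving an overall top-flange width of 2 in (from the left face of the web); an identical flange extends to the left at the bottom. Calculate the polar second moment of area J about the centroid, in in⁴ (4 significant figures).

Break the section into simple shapes (no overlaps), measuring from the bottom-left corner of the bounding box.
Web: 0.3 × 8, A = 2.4 in², y = 4 in, Ī = 12.8 in⁴.
Top flange (beyond web): 1.7 × 0.5, A = 0.85 in², y = 7.75 in, Ī = 0.0177083 in⁴.
Bottom flange (beyond web): 1.7 × 0.5, A = 0.85 in², y = 0.25 in, Ī = 0.0177083 in⁴.
Centroid: ȳ = ΣA·y / ΣA = 4 in.
Transfer each piece to the centroidal x-axis using Ī + A·d² with d = y − 4:
  web: d = 0 in → contributes +12.8 in⁴
  top flange (beyond web): d = 3.75 in → contributes +11.9708 in⁴
  bottom flange (beyond web): d = -3.75 in → contributes +11.9708 in⁴
Total I = 36.7417 in⁴.
For the y-axis: x̄ = 1.85 in.
Repeating about the centroidal y-axis gives I_y = 2.12742 in⁴.
Polar second moment: J = I_x + I_y = 38.8691 in⁴.

J ≈ 38.87 in⁴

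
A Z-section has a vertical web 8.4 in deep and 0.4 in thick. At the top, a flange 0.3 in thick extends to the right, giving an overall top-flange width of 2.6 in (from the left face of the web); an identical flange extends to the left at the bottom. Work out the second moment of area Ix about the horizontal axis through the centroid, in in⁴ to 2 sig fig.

Ix ≈ 41 in⁴

Split into non-overlapping primitives; take the origin at the lower-left of the bounding box.
Web: 0.4 × 8.4, A = 3.36 in², y = 4.2 in, Ī = 19.76 in⁴.
Top flange (beyond web): 2.2 × 0.3, A = 0.66 in², y = 8.25 in, Ī = 0.00495 in⁴.
Bottom flange (beyond web): 2.2 × 0.3, A = 0.66 in², y = 0.15 in, Ī = 0.00495 in⁴.
Centroid: ȳ = ΣA·y / ΣA = 4.2 in.
Transfer each piece to the horizontal axis through the centroid using Ī + A·d² with d = y − 4.2:
  web: d = 0 in → contributes +19.76 in⁴
  top flange (beyond web): d = 4.05 in → contributes +10.83 in⁴
  bottom flange (beyond web): d = -4.05 in → contributes +10.83 in⁴
Total I = 41.42 in⁴.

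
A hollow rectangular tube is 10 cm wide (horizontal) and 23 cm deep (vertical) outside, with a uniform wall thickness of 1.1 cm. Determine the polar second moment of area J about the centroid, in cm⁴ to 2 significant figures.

Split into non-overlapping primitives; take the origin at the lower-left of the bounding box.
Outer rectangle: 10 × 23, A = 230 cm², y = 11.5 cm, Ī = 10 139 cm⁴.
Inner void (subtracted): 7.8 × 20.8, A = 162.2 cm², y = 11.5 cm, Ī = 5 849 cm⁴.
By symmetry the centroid is at mid-height, ȳ = 11.5 cm.
All pieces are centred on the centroidal x-axis, so I = ΣĪ (holes subtracted) = 4 290 cm⁴.
Repeating about the centroidal y-axis gives I_y = 1 094 cm⁴.
Polar second moment: J = I_x + I_y = 5 384 cm⁴.

J ≈ 5400 cm⁴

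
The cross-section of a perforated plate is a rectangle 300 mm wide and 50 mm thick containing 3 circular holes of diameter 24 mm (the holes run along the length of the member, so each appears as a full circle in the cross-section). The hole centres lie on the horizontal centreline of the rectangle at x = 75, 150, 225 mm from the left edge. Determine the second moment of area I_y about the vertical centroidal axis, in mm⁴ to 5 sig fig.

I_y ≈ 1.0736 × 10⁸ mm⁴

Treat the section as a set of non-overlapping primitives; coordinates are from the bounding-box lower-left.
Plate: 300 × 50, A = 15 000 mm², x = 150 mm, Ī = 112 500 000 mm⁴.
Hole 1 (subtracted): ⌀24, A = 452.3893 mm², x = 75 mm, Ī = 16286.02 mm⁴.
Hole 2 (subtracted): ⌀24, A = 452.3893 mm², x = 150 mm, Ī = 16286.02 mm⁴.
Hole 3 (subtracted): ⌀24, A = 452.3893 mm², x = 225 mm, Ī = 16286.02 mm⁴.
By symmetry the centroid is at mid-width, x̄ = 150 mm.
Transfer each piece to the vertical centroidal axis using Ī + A·d² with d = x − 150:
  plate: d = 0 mm → contributes +112 500 000 mm⁴
  hole 1: d = -75 mm → contributes −2 560 976 mm⁴
  hole 2: d = 0 mm → contributes −16286.02 mm⁴
  hole 3: d = 75 mm → contributes −2 560 976 mm⁴
Total I = 107 361 762 mm⁴.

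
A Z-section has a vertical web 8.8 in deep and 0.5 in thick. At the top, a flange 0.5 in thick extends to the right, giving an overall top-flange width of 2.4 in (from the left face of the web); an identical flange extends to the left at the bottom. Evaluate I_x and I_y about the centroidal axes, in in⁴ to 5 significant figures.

Treat the section as a set of non-overlapping primitives; coordinates are from the bounding-box lower-left.
Web: 0.5 × 8.8, A = 4.4 in², y = 4.4 in, Ī = 28.39467 in⁴.
Top flange (beyond web): 1.9 × 0.5, A = 0.95 in², y = 8.55 in, Ī = 0.01979167 in⁴.
Bottom flange (beyond web): 1.9 × 0.5, A = 0.95 in², y = 0.25 in, Ī = 0.01979167 in⁴.
Centroid: ȳ = ΣA·y / ΣA = 4.4 in.
Transfer each piece to the centroidal x-axis using Ī + A·d² with d = y − 4.4:
  web: d = 0 in → contributes +28.39467 in⁴
  top flange (beyond web): d = 4.15 in → contributes +16.38117 in⁴
  bottom flange (beyond web): d = -4.15 in → contributes +16.38117 in⁴
Total I = 61.157 in⁴.
For the y-axis: x̄ = 2.15 in.
Repeating about the centroidal y-axis gives I_y = 3.39925 in⁴.

I_x ≈ 61.157 in⁴, I_y ≈ 3.3993 in⁴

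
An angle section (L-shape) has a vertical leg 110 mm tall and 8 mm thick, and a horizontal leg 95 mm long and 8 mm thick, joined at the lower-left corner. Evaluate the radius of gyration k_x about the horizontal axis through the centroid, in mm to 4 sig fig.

k_x ≈ 34.74 mm

Treat the section as a set of non-overlapping primitives; coordinates are from the bounding-box lower-left.
Vertical leg: 8 × 110, A = 880 mm², y = 55 mm, Ī = 887 333 mm⁴.
Horizontal leg (remainder): 87 × 8, A = 696 mm², y = 4 mm, Ī = 3 712 mm⁴.
Centroid: ȳ = ΣA·y / ΣA = 32.4772 mm.
Transfer each piece to the horizontal axis through the centroid using Ī + A·d² with d = y − 32.4772:
  vertical leg: d = 22.5228 mm → contributes +1 333 738 mm⁴
  horizontal leg (remainder): d = -28.4772 mm → contributes +568 132 mm⁴
Total I = 1 901 871 mm⁴.
Radius of gyration: k = √(I/A) = √(1 901 871 / 1 576) = 34.7386 mm.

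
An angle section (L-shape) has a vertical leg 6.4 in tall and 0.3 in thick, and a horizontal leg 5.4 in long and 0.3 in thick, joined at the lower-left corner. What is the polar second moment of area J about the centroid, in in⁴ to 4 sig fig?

Decompose the section into non-overlapping parts with the origin at the bottom-left of its bounding rectangle.
Vertical leg: 0.3 × 6.4, A = 1.92 in², y = 3.2 in, Ī = 6.5536 in⁴.
Horizontal leg (remainder): 5.1 × 0.3, A = 1.53 in², y = 0.15 in, Ī = 0.011475 in⁴.
Centroid: ȳ = ΣA·y / ΣA = 1.84739 in.
Transfer each piece to the centroidal x-axis using Ī + A·d² with d = y − 1.84739:
  vertical leg: d = 1.35261 in → contributes +10.0663 in⁴
  horizontal leg (remainder): d = -1.69739 in → contributes +4.41961 in⁴
Total I = 14.486 in⁴.
For the y-axis: x̄ = 1.34739 in.
Repeating about the centroidal y-axis gives I_y = 9.53795 in⁴.
Polar second moment: J = I_x + I_y = 24.0239 in⁴.

J ≈ 24.02 in⁴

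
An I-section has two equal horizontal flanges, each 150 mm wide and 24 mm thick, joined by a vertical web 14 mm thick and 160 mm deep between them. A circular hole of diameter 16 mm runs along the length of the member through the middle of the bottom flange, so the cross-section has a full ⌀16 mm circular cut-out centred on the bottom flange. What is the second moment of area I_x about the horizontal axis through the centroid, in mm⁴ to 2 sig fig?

I_x ≈ 6.4 × 10⁷ mm⁴

Break the section into simple shapes (no overlaps), measuring from the bottom-left corner of the bounding box.
Bottom flange: 150 × 24, A = 3 600 mm², y = 12 mm, Ī = 172 800 mm⁴.
Web: 14 × 160, A = 2 240 mm², y = 104 mm, Ī = 4 778 667 mm⁴.
Top flange: 150 × 24, A = 3 600 mm², y = 196 mm, Ī = 172 800 mm⁴.
Hole (subtracted): ⌀16, A = 201.1 mm², y = 12 mm, Ī = 3 217 mm⁴.
Centroid: ȳ = ΣA·y / ΣA = 106 mm.
Transfer each piece to the horizontal axis through the centroid using Ī + A·d² with d = y − 106:
  bottom flange: d = -94 mm → contributes +31 983 852 mm⁴
  web: d = -2.002 mm → contributes +4 787 646 mm⁴
  top flange: d = 90 mm → contributes +29 331 410 mm⁴
  hole: d = -94 mm → contributes −1 779 881 mm⁴
Total I = 64 323 026 mm⁴.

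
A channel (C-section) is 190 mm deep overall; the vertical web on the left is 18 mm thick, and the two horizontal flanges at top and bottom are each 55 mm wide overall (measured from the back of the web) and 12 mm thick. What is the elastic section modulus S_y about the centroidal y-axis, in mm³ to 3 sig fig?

Break the section into simple shapes (no overlaps), measuring from the bottom-left corner of the bounding box.
Web: 18 × 190, A = 3 420 mm², x = 9 mm, Ī = 92 340 mm⁴.
Top flange (beyond web): 37 × 12, A = 444 mm², x = 36.5 mm, Ī = 50 653 mm⁴.
Bottom flange (beyond web): 37 × 12, A = 444 mm², x = 36.5 mm, Ī = 50 653 mm⁴.
Centroid: x̄ = ΣA·x / ΣA = 14.669 mm.
Transfer each piece to the centroidal y-axis using Ī + A·d² with d = x − 14.669:
  web: d = -5.6685 mm → contributes +202 232 mm⁴
  top flange (beyond web): d = 21.831 mm → contributes +262 269 mm⁴
  bottom flange (beyond web): d = 21.831 mm → contributes +262 269 mm⁴
Total I = 726 771 mm⁴.
Extreme fibre distance c = 40.331 mm; S = I/c = 18 020 mm³.

S_y ≈ 1.80 × 10⁴ mm³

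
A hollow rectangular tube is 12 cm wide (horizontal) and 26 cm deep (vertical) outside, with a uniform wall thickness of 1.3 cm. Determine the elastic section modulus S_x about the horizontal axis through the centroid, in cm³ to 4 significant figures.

Break the section into simple shapes (no overlaps), measuring from the bottom-left corner of the bounding box.
Outer rectangle: 12 × 26, A = 312 cm², y = 13 cm, Ī = 17 576 cm⁴.
Inner void (subtracted): 9.4 × 23.4, A = 219.96 cm², y = 13 cm, Ī = 10036.8 cm⁴.
By symmetry the centroid is at mid-height, ȳ = 13 cm.
All pieces are centred on the horizontal axis through the centroid, so I = ΣĪ (holes subtracted) = 7539.23 cm⁴.
Extreme fibre distance c = 13 cm; S = I/c = 579.94 cm³.

S_x ≈ 579.9 cm³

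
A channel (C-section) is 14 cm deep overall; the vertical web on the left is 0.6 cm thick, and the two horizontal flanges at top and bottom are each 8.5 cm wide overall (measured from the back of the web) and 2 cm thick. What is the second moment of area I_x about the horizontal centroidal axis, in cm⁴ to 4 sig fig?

Break the section into simple shapes (no overlaps), measuring from the bottom-left corner of the bounding box.
Web: 0.6 × 14, A = 8.4 cm², y = 7 cm, Ī = 137.2 cm⁴.
Top flange (beyond web): 7.9 × 2, A = 15.8 cm², y = 13 cm, Ī = 5.26667 cm⁴.
Bottom flange (beyond web): 7.9 × 2, A = 15.8 cm², y = 1 cm, Ī = 5.26667 cm⁴.
By symmetry the centroid is at mid-height, ȳ = 7 cm.
Transfer each piece to the horizontal centroidal axis using Ī + A·d² with d = y − 7:
  web: d = 0 cm → contributes +137.2 cm⁴
  top flange (beyond web): d = 6 cm → contributes +574.067 cm⁴
  bottom flange (beyond web): d = -6 cm → contributes +574.067 cm⁴
Total I = 1285.33 cm⁴.

I_x ≈ 1285 cm⁴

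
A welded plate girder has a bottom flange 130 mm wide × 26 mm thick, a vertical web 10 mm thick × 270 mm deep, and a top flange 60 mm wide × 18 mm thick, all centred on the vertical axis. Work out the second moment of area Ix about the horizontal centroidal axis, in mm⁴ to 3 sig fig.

Ix ≈ 9.65 × 10⁷ mm⁴

Decompose the section into non-overlapping parts with the origin at the bottom-left of its bounding rectangle.
Bottom plate: 130 × 26, A = 3 380 mm², y = 13 mm, Ī = 190 407 mm⁴.
Web plate: 10 × 270, A = 2 700 mm², y = 161 mm, Ī = 16 402 500 mm⁴.
Top plate: 60 × 18, A = 1 080 mm², y = 305 mm, Ī = 29 160 mm⁴.
Centroid: ȳ = ΣA·y / ΣA = 112.85 mm.
Transfer each piece to the horizontal centroidal axis using Ī + A·d² with d = y − 112.85:
  bottom plate: d = -99.855 mm → contributes +33 892 288 mm⁴
  web plate: d = 48.145 mm → contributes +22 661 006 mm⁴
  top plate: d = 192.15 mm → contributes +39 902 541 mm⁴
Total I = 96 455 836 mm⁴.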